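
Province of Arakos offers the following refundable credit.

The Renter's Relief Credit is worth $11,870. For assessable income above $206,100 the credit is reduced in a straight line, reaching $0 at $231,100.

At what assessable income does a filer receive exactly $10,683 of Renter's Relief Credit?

$208,600

$10,683 is 10,683/11,870 of the full $11,870, so 1,187/11,870 of the $25,000 range has been used: income = $206,100 + $25,000 × 1,187/11,870 = $208,600.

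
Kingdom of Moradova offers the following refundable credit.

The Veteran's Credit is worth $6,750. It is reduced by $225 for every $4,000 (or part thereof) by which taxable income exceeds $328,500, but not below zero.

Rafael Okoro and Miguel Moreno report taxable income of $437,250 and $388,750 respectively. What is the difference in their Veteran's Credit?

$2,700

Rafael ($437,250): Veteran's Credit: income exceeds $328,500 by $108,750, which is 28 full-or-partial $4,000 increments; reduction = 28 × $225 = $6,300, leaving $450.
Miguel ($388,750): Veteran's Credit: income exceeds $328,500 by $60,250, which is 16 full-or-partial $4,000 increments; reduction = 16 × $225 = $3,600, leaving $3,150.
Difference: |$450 − $3,150| = $2,700.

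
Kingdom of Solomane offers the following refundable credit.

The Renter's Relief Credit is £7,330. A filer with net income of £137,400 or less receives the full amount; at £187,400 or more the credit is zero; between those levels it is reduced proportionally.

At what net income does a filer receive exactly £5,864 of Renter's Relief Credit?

£5,864 is 5,864/7,330 of the full £7,330, so 1,466/7,330 of the £50,000 range has been used: income = £137,400 + £50,000 × 1,466/7,330 = £147,400.

£147,400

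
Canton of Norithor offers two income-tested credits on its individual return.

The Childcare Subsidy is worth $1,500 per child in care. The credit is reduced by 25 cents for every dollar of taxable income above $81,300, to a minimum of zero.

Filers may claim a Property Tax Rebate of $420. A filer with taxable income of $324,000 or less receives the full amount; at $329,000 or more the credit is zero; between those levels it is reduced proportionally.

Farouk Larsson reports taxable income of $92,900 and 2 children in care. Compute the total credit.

$520

Childcare Subsidy: base = 2 × $1,500 = $3,000. 25% of the $11,600 excess over $81,300 is $2,900; credit = $3,000 − $2,900 = $100.
Property Tax Rebate: $92,900 is at or below the $324,000 threshold, so the full $420 applies.
Total: $100 + $420 = $520.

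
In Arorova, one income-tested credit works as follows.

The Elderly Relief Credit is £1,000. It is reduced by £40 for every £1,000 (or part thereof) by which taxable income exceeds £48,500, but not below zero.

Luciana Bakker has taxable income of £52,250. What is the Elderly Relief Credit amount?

Elderly Relief Credit: income exceeds £48,500 by £3,750, which is 4 full-or-partial £1,000 increments; reduction = 4 × £40 = £160, leaving £840.

£840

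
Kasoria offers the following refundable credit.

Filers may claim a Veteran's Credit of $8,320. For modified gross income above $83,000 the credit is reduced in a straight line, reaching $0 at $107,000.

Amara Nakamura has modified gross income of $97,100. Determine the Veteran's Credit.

$3,432

Veteran's Credit: $97,100 is $14,100 into a $24,000 phase-out range, leaving 9,900/24,000 of the credit: $8,320 × 9,900/24,000 = $3,432.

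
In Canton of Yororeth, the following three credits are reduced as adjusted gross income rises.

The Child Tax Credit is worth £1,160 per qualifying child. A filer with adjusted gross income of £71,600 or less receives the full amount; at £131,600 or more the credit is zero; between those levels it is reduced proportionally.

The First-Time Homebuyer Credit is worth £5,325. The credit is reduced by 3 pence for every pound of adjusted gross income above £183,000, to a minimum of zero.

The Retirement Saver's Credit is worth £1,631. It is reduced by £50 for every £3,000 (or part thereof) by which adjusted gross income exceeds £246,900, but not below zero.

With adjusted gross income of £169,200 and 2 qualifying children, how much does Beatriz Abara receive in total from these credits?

Child Tax Credit: base = 2 × £1,160 = £2,320. £169,200 is at or above £131,600, so the credit is £0.
First-Time Homebuyer Credit: £169,200 is at or below the £183,000 threshold, so the full £5,325 applies.
Retirement Saver's Credit: £169,200 is at or below the £246,900 threshold, so the full £1,631 applies.
Total: £0 + £5,325 + £1,631 = £6,956.

£6,956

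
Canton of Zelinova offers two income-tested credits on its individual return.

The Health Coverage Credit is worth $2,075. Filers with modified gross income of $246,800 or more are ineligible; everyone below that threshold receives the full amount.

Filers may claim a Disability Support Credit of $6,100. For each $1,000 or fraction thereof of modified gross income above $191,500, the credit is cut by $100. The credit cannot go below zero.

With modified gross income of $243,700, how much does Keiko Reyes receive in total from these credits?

$2,875

Health Coverage Credit: $243,700 is below the $246,800 cutoff, so the full $2,075 applies.
Disability Support Credit: income exceeds $191,500 by $52,200, which is 53 full-or-partial $1,000 increments; reduction = 53 × $100 = $5,300, leaving $800.
Total: $2,075 + $800 = $2,875.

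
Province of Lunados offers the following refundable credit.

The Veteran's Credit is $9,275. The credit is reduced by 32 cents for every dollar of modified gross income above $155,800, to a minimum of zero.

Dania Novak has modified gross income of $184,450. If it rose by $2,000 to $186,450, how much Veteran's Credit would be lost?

$107

At $184,450 — 32% of the $28,650 excess over $155,800 is $9,168; credit = $9,275 − $9,168 = $107.
At $186,450 — 32% of the $30,650 excess over $155,800 is $9,808 ≥ base, so the credit is $0.
Lost: $107 − $0 = $107.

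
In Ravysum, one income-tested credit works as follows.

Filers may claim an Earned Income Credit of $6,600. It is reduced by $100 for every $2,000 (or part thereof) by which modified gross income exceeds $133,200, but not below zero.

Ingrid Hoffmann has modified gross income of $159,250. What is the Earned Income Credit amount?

$5,200

Earned Income Credit: income exceeds $133,200 by $26,050, which is 14 full-or-partial $2,000 increments; reduction = 14 × $100 = $1,400, leaving $5,200.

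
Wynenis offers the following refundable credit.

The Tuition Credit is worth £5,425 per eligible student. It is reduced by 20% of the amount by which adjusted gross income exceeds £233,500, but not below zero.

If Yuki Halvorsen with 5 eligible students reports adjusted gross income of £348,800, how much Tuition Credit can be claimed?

£4,065

Tuition Credit: base = 5 × £5,425 = £27,125. 20% of the £115,300 excess over £233,500 is £23,060; credit = £27,125 − £23,060 = £4,065.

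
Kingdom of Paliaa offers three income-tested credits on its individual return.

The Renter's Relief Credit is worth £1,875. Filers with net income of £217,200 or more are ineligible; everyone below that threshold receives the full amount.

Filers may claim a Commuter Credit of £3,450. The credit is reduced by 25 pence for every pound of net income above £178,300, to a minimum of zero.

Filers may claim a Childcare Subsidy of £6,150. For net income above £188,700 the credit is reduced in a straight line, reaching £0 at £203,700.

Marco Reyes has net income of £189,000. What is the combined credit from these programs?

Renter's Relief Credit: £189,000 is below the £217,200 cutoff, so the full £1,875 applies.
Commuter Credit: 25% of the £10,700 excess over £178,300 is £2,675; credit = £3,450 − £2,675 = £775.
Childcare Subsidy: £189,000 is £300 into a £15,000 phase-out range, leaving 14,700/15,000 of the credit: £6,150 × 14,700/15,000 = £6,027.
Total: £1,875 + £775 + £6,027 = £8,677.

£8,677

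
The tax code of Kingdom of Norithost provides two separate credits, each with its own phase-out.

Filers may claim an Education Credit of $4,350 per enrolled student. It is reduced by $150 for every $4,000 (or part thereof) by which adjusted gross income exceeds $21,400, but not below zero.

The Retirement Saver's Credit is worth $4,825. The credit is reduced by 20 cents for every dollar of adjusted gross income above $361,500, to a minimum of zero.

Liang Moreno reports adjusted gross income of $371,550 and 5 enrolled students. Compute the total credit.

Education Credit: base = 5 × $4,350 = $21,750. income exceeds $21,400 by $350,150, which is 88 full-or-partial $4,000 increments; reduction = 88 × $150 = $13,200, leaving $8,550.
Retirement Saver's Credit: 20% of the $10,050 excess over $361,500 is $2,010; credit = $4,825 − $2,010 = $2,815.
Total: $8,550 + $2,815 = $11,365.

$11,365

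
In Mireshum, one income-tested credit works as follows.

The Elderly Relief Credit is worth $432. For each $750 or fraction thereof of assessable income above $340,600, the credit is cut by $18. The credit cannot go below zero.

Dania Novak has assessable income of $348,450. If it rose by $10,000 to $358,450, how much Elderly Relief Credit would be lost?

$234

At $348,450 — income exceeds $340,600 by $7,850, which is 11 full-or-partial $750 increments; reduction = 11 × $18 = $198, leaving $234.
At $358,450 — income exceeds $340,600 by $17,850 → 24 increments × $18 = $432 ≥ base, so the credit is $0.
Lost: $234 − $0 = $234.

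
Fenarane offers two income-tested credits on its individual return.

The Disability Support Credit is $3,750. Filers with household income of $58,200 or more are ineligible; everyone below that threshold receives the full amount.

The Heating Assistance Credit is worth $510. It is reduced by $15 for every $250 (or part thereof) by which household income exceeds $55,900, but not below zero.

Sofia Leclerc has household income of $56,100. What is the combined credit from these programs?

$4,245

Disability Support Credit: $56,100 is below the $58,200 cutoff, so the full $3,750 applies.
Heating Assistance Credit: income exceeds $55,900 by $200, which is 1 full-or-partial $250 increment; reduction = 1 × $15 = $15, leaving $495.
Total: $3,750 + $495 = $4,245.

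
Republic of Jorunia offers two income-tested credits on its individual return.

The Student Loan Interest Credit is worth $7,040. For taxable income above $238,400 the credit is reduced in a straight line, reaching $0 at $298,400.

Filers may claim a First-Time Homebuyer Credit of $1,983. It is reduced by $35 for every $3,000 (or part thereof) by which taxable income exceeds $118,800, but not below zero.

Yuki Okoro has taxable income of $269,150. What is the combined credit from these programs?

$3,630

Student Loan Interest Credit: $269,150 is $30,750 into a $60,000 phase-out range, leaving 29,250/60,000 of the credit: $7,040 × 29,250/60,000 = $3,432.
First-Time Homebuyer Credit: income exceeds $118,800 by $150,350, which is 51 full-or-partial $3,000 increments; reduction = 51 × $35 = $1,785, leaving $198.
Total: $3,432 + $198 = $3,630.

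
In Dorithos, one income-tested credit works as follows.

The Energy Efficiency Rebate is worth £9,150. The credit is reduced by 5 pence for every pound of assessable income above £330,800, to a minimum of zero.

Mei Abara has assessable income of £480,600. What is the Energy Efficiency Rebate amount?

Energy Efficiency Rebate: 5% of the £149,800 excess over £330,800 is £7,490; credit = £9,150 − £7,490 = £1,660.

£1,660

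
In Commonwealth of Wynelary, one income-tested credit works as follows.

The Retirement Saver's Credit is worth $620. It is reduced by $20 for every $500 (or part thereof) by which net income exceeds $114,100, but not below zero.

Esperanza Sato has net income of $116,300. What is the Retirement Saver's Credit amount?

$520

Retirement Saver's Credit: income exceeds $114,100 by $2,200, which is 5 full-or-partial $500 increments; reduction = 5 × $20 = $100, leaving $520.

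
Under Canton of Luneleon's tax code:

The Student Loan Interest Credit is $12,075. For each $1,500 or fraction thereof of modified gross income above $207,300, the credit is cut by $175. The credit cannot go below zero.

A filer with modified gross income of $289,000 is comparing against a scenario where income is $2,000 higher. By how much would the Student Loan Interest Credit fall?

At $289,000 — income exceeds $207,300 by $81,700, which is 55 full-or-partial $1,500 increments; reduction = 55 × $175 = $9,625, leaving $2,450.
At $291,000 — income exceeds $207,300 by $83,700, which is 56 full-or-partial $1,500 increments; reduction = 56 × $175 = $9,800, leaving $2,275.
Lost: $2,450 − $2,275 = $175.

$175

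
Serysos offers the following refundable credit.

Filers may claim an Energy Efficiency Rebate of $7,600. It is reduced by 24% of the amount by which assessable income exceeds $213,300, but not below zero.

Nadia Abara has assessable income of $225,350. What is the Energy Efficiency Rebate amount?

Energy Efficiency Rebate: 24% of the $12,050 excess over $213,300 is $2,892; credit = $7,600 − $2,892 = $4,708.

$4,708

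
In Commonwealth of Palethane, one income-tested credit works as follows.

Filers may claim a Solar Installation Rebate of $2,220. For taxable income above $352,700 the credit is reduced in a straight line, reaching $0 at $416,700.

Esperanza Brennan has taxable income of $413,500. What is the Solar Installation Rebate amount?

Solar Installation Rebate: $413,500 is $60,800 into a $64,000 phase-out range, leaving 3,200/64,000 of the credit: $2,220 × 3,200/64,000 = $111.

$111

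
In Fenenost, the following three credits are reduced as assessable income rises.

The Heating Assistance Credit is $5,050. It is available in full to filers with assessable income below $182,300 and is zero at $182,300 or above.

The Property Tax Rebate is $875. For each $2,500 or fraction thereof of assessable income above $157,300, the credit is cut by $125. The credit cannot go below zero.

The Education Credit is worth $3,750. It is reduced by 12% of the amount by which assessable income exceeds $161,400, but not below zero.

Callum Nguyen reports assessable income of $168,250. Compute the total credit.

$8,228

Heating Assistance Credit: $168,250 is below the $182,300 cutoff, so the full $5,050 applies.
Property Tax Rebate: income exceeds $157,300 by $10,950, which is 5 full-or-partial $2,500 increments; reduction = 5 × $125 = $625, leaving $250.
Education Credit: 12% of the $6,850 excess over $161,400 is $822; credit = $3,750 − $822 = $2,928.
Total: $5,050 + $250 + $2,928 = $8,228.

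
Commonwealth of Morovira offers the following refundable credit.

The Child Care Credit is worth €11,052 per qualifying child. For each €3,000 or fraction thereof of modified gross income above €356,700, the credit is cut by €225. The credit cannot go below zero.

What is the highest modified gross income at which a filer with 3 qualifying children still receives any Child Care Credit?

Full credit = 3 × €11,052 = €33,156.
After 147 increments the reduction is 147 × €225 = €33,075, leaving €81; one more increment wipes it out. Increment 147 ends at excess 147 × €3,000 = €441,000, so the highest qualifying income is €356,700 + €441,000 = €797,700.

€797,700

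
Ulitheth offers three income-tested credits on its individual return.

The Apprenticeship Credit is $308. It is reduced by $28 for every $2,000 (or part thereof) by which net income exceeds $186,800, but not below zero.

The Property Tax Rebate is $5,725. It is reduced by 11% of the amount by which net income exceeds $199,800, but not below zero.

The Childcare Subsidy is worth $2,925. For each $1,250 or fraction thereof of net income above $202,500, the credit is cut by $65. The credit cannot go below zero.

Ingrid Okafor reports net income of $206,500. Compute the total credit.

Apprenticeship Credit: income exceeds $186,800 by $19,700, which is 10 full-or-partial $2,000 increments; reduction = 10 × $28 = $280, leaving $28.
Property Tax Rebate: 11% of the $6,700 excess over $199,800 is $737; credit = $5,725 − $737 = $4,988.
Childcare Subsidy: income exceeds $202,500 by $4,000, which is 4 full-or-partial $1,250 increments; reduction = 4 × $65 = $260, leaving $2,665.
Total: $28 + $4,988 + $2,665 = $7,681.

$7,681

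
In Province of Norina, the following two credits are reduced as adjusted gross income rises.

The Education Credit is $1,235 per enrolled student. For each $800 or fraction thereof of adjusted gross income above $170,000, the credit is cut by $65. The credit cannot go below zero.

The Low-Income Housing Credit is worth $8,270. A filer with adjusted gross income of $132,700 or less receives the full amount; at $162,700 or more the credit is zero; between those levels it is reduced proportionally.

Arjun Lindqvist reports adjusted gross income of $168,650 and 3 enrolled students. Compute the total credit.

$3,705

Education Credit: base = 3 × $1,235 = $3,705. $168,650 is at or below the $170,000 threshold, so the full $3,705 applies.
Low-Income Housing Credit: $168,650 is at or above $162,700, so the credit is $0.
Total: $3,705 + $0 = $3,705.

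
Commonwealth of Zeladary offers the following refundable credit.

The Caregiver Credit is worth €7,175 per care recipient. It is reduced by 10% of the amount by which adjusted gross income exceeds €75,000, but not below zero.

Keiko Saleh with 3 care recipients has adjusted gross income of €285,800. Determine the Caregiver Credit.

€445

Caregiver Credit: base = 3 × €7,175 = €21,525. 10% of the €210,800 excess over €75,000 is €21,080; credit = €21,525 − €21,080 = €445.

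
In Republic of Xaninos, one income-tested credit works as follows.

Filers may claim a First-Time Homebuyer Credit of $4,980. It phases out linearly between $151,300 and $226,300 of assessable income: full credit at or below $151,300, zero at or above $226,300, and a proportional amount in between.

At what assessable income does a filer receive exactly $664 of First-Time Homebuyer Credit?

$664 is 664/4,980 of the full $4,980, so 4,316/4,980 of the $75,000 range has been used: income = $151,300 + $75,000 × 4,316/4,980 = $216,300.

$216,300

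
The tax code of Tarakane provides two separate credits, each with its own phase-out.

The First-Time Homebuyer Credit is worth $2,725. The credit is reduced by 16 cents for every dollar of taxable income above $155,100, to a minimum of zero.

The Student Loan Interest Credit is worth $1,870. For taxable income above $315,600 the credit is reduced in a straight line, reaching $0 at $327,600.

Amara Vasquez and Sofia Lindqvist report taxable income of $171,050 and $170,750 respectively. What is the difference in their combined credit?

Amara ($171,050): First-Time Homebuyer Credit: 16% of the $15,950 excess over $155,100 is $2,552; credit = $2,725 − $2,552 = $173. Student Loan Interest Credit: $171,050 is at or below the $315,600 threshold, so the full $1,870 applies. total $173 + $1,870 = $2,043
Sofia ($170,750): First-Time Homebuyer Credit: 16% of the $15,650 excess over $155,100 is $2,504; credit = $2,725 − $2,504 = $221. Student Loan Interest Credit: $170,750 is at or below the $315,600 threshold, so the full $1,870 applies. total $221 + $1,870 = $2,091
Difference: |$2,043 − $2,091| = $48.

$48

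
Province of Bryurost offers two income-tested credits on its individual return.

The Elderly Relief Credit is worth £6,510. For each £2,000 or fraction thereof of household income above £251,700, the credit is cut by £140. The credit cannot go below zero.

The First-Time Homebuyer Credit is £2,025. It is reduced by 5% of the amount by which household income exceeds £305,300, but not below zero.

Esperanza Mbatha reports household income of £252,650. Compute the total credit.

£8,395

Elderly Relief Credit: income exceeds £251,700 by £950, which is 1 full-or-partial £2,000 increment; reduction = 1 × £140 = £140, leaving £6,370.
First-Time Homebuyer Credit: £252,650 is at or below the £305,300 threshold, so the full £2,025 applies.
Total: £6,370 + £2,025 = £8,395.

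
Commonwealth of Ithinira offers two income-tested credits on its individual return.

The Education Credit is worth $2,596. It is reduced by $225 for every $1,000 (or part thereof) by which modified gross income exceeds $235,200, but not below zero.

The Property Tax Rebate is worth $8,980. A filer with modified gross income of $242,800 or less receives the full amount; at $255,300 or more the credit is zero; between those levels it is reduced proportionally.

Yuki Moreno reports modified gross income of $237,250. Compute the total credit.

$10,901

Education Credit: income exceeds $235,200 by $2,050, which is 3 full-or-partial $1,000 increments; reduction = 3 × $225 = $675, leaving $1,921.
Property Tax Rebate: $237,250 is at or below the $242,800 threshold, so the full $8,980 applies.
Total: $1,921 + $8,980 = $10,901.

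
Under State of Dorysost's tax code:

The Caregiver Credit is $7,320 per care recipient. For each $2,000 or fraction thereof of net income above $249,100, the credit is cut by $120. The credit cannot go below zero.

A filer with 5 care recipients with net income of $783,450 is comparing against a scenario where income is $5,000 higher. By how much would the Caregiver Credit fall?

At $783,450 — base = 5 × $7,320 = $36,600. income exceeds $249,100 by $534,350, which is 268 full-or-partial $2,000 increments; reduction = 268 × $120 = $32,160, leaving $4,440.
At $788,450 — base = 5 × $7,320 = $36,600. income exceeds $249,100 by $539,350, which is 270 full-or-partial $2,000 increments; reduction = 270 × $120 = $32,400, leaving $4,200.
Lost: $4,440 − $4,200 = $240.

$240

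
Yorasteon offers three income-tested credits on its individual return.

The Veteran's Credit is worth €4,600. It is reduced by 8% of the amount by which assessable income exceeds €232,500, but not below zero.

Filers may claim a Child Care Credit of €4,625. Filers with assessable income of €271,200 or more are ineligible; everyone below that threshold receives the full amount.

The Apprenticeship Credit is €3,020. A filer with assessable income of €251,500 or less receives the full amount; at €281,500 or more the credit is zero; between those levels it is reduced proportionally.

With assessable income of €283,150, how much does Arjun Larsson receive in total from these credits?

€548

Veteran's Credit: 8% of the €50,650 excess over €232,500 is €4,052; credit = €4,600 − €4,052 = €548.
Child Care Credit: €283,150 meets or exceeds the €271,200 cutoff, so the credit is €0.
Apprenticeship Credit: €283,150 is at or above €281,500, so the credit is €0.
Total: €548 + €0 + €0 = €548.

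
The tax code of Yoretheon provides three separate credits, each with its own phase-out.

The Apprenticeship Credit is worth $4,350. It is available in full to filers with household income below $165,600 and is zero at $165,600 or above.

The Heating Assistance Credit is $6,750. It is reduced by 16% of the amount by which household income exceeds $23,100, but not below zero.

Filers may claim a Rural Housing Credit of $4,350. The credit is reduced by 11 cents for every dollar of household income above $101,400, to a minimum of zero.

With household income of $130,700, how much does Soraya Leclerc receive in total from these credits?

$5,477

Apprenticeship Credit: $130,700 is below the $165,600 cutoff, so the full $4,350 applies.
Heating Assistance Credit: 16% of the $107,600 excess over $23,100 is $17,216 ≥ base, so the credit is $0.
Rural Housing Credit: 11% of the $29,300 excess over $101,400 is $3,223; credit = $4,350 − $3,223 = $1,127.
Total: $4,350 + $0 + $1,127 = $5,477.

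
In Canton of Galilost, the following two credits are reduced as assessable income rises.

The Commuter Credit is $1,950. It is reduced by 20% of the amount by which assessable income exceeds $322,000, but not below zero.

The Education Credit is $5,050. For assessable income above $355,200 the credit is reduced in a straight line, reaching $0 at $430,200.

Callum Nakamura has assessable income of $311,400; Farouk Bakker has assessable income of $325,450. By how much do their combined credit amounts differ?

$690

Callum ($311,400): Commuter Credit: $311,400 is at or below the $322,000 threshold, so the full $1,950 applies. Education Credit: $311,400 is at or below the $355,200 threshold, so the full $5,050 applies. total $1,950 + $5,050 = $7,000
Farouk ($325,450): Commuter Credit: 20% of the $3,450 excess over $322,000 is $690; credit = $1,950 − $690 = $1,260. Education Credit: $325,450 is at or below the $355,200 threshold, so the full $5,050 applies. total $1,260 + $5,050 = $6,310
Difference: |$7,000 − $6,310| = $690.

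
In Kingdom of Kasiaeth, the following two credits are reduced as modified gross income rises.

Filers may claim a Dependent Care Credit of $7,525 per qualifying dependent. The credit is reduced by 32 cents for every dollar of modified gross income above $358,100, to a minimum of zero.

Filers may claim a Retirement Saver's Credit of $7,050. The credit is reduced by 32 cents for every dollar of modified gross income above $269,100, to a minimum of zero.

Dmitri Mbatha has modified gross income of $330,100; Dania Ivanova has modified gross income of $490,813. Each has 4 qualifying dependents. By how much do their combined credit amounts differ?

Dmitri ($330,100): Dependent Care Credit: base = 4 × $7,525 = $30,100. $330,100 is at or below the $358,100 threshold, so the full $30,100 applies. Retirement Saver's Credit: 32% of the $61,000 excess over $269,100 is $19,520 ≥ base, so the credit is $0. total $30,100 + $0 = $30,100
Dania ($490,813): Dependent Care Credit: base = 4 × $7,525 = $30,100. 32% of the $132,713 excess over $358,100 is $42,468.16 ≥ base, so the credit is $0. Retirement Saver's Credit: 32% of the $221,713 excess over $269,100 is $70,948.16 ≥ base, so the credit is $0. total $0 + $0 = $0
Difference: |$30,100 − $0| = $30,100.

$30,100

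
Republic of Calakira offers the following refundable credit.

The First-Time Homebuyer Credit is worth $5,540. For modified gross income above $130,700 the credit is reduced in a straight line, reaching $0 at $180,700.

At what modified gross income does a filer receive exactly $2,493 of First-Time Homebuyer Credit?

$2,493 is 2,493/5,540 of the full $5,540, so 3,047/5,540 of the $50,000 range has been used: income = $130,700 + $50,000 × 3,047/5,540 = $158,200.

$158,200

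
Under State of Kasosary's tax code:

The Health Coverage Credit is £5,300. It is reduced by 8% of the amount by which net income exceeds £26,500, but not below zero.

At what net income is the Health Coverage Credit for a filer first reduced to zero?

£92,750

The credit falls by 8% of each pound above £26,500, so it reaches zero when the excess is £5,300 / 8% = £66,250: income = £26,500 + £66,250 = £92,750.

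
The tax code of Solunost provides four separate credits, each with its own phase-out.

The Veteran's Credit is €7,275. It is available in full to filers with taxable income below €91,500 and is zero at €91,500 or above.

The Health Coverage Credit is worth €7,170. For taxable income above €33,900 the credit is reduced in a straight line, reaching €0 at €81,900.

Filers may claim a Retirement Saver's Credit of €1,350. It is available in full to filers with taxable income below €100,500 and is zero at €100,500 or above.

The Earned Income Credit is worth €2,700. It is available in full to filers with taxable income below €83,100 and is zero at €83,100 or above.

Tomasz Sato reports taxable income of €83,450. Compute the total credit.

€8,625

Veteran's Credit: €83,450 is below the €91,500 cutoff, so the full €7,275 applies.
Health Coverage Credit: €83,450 is at or above €81,900, so the credit is €0.
Retirement Saver's Credit: €83,450 is below the €100,500 cutoff, so the full €1,350 applies.
Earned Income Credit: €83,450 meets or exceeds the €83,100 cutoff, so the credit is €0.
Total: €7,275 + €0 + €1,350 + €0 = €8,625.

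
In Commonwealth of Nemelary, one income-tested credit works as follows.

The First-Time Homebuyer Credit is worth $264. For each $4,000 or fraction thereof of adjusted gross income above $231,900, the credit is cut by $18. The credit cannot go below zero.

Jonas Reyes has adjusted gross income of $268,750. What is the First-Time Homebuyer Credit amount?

$84

First-Time Homebuyer Credit: income exceeds $231,900 by $36,850, which is 10 full-or-partial $4,000 increments; reduction = 10 × $18 = $180, leaving $84.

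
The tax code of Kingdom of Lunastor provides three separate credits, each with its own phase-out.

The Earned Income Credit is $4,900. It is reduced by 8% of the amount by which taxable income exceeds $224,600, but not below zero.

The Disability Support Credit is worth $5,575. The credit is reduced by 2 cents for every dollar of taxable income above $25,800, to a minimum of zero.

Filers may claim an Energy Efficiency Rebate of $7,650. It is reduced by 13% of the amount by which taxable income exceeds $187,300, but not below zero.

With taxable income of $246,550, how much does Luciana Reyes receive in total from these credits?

$4,304

Earned Income Credit: 8% of the $21,950 excess over $224,600 is $1,756; credit = $4,900 − $1,756 = $3,144.
Disability Support Credit: 2% of the $220,750 excess over $25,800 is $4,415; credit = $5,575 − $4,415 = $1,160.
Energy Efficiency Rebate: 13% of the $59,250 excess over $187,300 is $7,702.50 ≥ base, so the credit is $0.
Total: $3,144 + $1,160 + $0 = $4,304.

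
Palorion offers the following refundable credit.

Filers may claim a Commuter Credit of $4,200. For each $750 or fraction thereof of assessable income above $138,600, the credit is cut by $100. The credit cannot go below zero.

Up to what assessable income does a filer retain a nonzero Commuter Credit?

After 41 increments the reduction is 41 × $100 = $4,100, leaving $100; one more increment wipes it out. Increment 41 ends at excess 41 × $750 = $30,750, so the highest qualifying income is $138,600 + $30,750 = $169,350.

$169,350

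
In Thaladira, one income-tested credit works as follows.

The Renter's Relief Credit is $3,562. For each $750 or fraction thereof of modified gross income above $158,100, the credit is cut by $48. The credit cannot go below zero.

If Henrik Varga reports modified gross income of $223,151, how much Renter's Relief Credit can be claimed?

$0

Renter's Relief Credit: income exceeds $158,100 by $65,051 → 87 increments × $48 = $4,176 ≥ base, so the credit is $0.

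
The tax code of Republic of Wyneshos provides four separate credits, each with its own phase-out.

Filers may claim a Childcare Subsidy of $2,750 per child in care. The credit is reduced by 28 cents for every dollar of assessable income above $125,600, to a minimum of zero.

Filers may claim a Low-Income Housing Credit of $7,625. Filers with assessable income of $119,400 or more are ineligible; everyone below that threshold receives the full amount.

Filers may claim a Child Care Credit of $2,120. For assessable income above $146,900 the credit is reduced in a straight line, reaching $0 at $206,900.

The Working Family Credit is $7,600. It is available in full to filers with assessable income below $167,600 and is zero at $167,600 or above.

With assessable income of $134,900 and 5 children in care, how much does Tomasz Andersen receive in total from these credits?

$20,866

Childcare Subsidy: base = 5 × $2,750 = $13,750. 28% of the $9,300 excess over $125,600 is $2,604; credit = $13,750 − $2,604 = $11,146.
Low-Income Housing Credit: $134,900 meets or exceeds the $119,400 cutoff, so the credit is $0.
Child Care Credit: $134,900 is at or below the $146,900 threshold, so the full $2,120 applies.
Working Family Credit: $134,900 is below the $167,600 cutoff, so the full $7,600 applies.
Total: $11,146 + $0 + $2,120 + $7,600 = $20,866.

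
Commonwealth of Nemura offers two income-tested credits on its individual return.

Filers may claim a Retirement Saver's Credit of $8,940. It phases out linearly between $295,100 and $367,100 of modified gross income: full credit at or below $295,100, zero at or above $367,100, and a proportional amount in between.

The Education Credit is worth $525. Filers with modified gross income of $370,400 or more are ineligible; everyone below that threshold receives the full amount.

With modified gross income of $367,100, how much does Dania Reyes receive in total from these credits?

$525

Retirement Saver's Credit: $367,100 is at or above $367,100, so the credit is $0.
Education Credit: $367,100 is below the $370,400 cutoff, so the full $525 applies.
Total: $0 + $525 = $525.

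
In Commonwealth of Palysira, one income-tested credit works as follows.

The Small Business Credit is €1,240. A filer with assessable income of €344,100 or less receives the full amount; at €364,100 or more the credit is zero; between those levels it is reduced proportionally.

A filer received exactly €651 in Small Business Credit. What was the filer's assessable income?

€353,600

€651 is 651/1,240 of the full €1,240, so 589/1,240 of the €20,000 range has been used: income = €344,100 + €20,000 × 589/1,240 = €353,600.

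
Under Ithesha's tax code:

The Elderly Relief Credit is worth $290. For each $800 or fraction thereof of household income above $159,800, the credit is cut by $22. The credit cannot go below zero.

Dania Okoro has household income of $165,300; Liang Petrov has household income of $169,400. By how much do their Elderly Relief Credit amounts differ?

Dania ($165,300): Elderly Relief Credit: income exceeds $159,800 by $5,500, which is 7 full-or-partial $800 increments; reduction = 7 × $22 = $154, leaving $136.
Liang ($169,400): Elderly Relief Credit: income exceeds $159,800 by $9,600, which is 12 full-or-partial $800 increments; reduction = 12 × $22 = $264, leaving $26.
Difference: |$136 − $26| = $110.

$110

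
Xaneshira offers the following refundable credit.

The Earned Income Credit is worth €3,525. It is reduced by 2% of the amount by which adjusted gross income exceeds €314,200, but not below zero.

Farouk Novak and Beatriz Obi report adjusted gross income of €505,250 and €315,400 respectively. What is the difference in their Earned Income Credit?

Farouk (€505,250): Earned Income Credit: 2% of the €191,050 excess over €314,200 is €3,821 ≥ base, so the credit is €0.
Beatriz (€315,400): Earned Income Credit: 2% of the €1,200 excess over €314,200 is €24; credit = €3,525 − €24 = €3,501.
Difference: |€0 − €3,501| = €3,501.

€3,501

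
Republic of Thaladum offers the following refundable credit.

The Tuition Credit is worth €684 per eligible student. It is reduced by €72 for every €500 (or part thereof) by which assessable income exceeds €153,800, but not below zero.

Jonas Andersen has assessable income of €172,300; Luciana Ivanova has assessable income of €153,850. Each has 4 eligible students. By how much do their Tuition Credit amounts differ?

€2,592

Jonas (€172,300): Tuition Credit: base = 4 × €684 = €2,736. income exceeds €153,800 by €18,500, which is 37 full-or-partial €500 increments; reduction = 37 × €72 = €2,664, leaving €72.
Luciana (€153,850): Tuition Credit: base = 4 × €684 = €2,736. income exceeds €153,800 by €50, which is 1 full-or-partial €500 increment; reduction = 1 × €72 = €72, leaving €2,664.
Difference: |€72 − €2,664| = €2,592.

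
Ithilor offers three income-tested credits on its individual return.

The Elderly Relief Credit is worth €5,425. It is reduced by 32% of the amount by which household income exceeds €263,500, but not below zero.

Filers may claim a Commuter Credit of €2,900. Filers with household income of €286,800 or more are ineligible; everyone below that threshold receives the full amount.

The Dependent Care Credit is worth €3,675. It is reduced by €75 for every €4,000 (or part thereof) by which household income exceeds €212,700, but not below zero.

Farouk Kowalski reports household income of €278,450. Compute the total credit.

Elderly Relief Credit: 32% of the €14,950 excess over €263,500 is €4,784; credit = €5,425 − €4,784 = €641.
Commuter Credit: €278,450 is below the €286,800 cutoff, so the full €2,900 applies.
Dependent Care Credit: income exceeds €212,700 by €65,750, which is 17 full-or-partial €4,000 increments; reduction = 17 × €75 = €1,275, leaving €2,400.
Total: €641 + €2,900 + €2,400 = €5,941.

€5,941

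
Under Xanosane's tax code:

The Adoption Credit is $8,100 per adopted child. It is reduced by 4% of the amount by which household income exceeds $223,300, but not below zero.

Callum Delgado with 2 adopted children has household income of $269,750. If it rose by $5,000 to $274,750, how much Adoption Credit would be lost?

$200

At $269,750 — base = 2 × $8,100 = $16,200. 4% of the $46,450 excess over $223,300 is $1,858; credit = $16,200 − $1,858 = $14,342.
At $274,750 — base = 2 × $8,100 = $16,200. 4% of the $51,450 excess over $223,300 is $2,058; credit = $16,200 − $2,058 = $14,142.
Lost: $14,342 − $14,142 = $200.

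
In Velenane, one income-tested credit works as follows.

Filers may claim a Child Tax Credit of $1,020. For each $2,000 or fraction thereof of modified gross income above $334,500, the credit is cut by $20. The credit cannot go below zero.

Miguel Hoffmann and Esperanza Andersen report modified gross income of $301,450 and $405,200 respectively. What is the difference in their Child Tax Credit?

$720

Miguel ($301,450): Child Tax Credit: $301,450 is at or below the $334,500 threshold, so the full $1,020 applies.
Esperanza ($405,200): Child Tax Credit: income exceeds $334,500 by $70,700, which is 36 full-or-partial $2,000 increments; reduction = 36 × $20 = $720, leaving $300.
Difference: |$1,020 − $300| = $720.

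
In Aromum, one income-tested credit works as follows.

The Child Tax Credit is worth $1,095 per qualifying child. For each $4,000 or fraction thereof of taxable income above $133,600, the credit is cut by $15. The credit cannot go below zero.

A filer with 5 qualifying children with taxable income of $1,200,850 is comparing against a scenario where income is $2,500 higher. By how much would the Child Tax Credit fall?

At $1,200,850 — base = 5 × $1,095 = $5,475. income exceeds $133,600 by $1,067,250, which is 267 full-or-partial $4,000 increments; reduction = 267 × $15 = $4,005, leaving $1,470.
At $1,203,350 — base = 5 × $1,095 = $5,475. income exceeds $133,600 by $1,069,750, which is 268 full-or-partial $4,000 increments; reduction = 268 × $15 = $4,020, leaving $1,455.
Lost: $1,470 − $1,455 = $15.

$15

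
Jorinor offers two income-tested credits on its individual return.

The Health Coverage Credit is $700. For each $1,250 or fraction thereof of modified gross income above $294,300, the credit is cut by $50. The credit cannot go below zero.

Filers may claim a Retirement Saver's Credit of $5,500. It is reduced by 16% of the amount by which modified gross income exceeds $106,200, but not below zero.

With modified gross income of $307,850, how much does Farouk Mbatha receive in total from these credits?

$150

Health Coverage Credit: income exceeds $294,300 by $13,550, which is 11 full-or-partial $1,250 increments; reduction = 11 × $50 = $550, leaving $150.
Retirement Saver's Credit: 16% of the $201,650 excess over $106,200 is $32,264 ≥ base, so the credit is $0.
Total: $150 + $0 = $150.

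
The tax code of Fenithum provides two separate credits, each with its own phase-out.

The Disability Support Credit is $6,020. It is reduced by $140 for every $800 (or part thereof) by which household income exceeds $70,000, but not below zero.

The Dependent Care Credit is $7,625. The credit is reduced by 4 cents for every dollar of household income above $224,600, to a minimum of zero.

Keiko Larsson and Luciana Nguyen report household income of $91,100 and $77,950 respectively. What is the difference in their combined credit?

Keiko ($91,100): Disability Support Credit: income exceeds $70,000 by $21,100, which is 27 full-or-partial $800 increments; reduction = 27 × $140 = $3,780, leaving $2,240. Dependent Care Credit: $91,100 is at or below the $224,600 threshold, so the full $7,625 applies. total $2,240 + $7,625 = $9,865
Luciana ($77,950): Disability Support Credit: income exceeds $70,000 by $7,950, which is 10 full-or-partial $800 increments; reduction = 10 × $140 = $1,400, leaving $4,620. Dependent Care Credit: $77,950 is at or below the $224,600 threshold, so the full $7,625 applies. total $4,620 + $7,625 = $12,245
Difference: |$9,865 − $12,245| = $2,380.

$2,380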